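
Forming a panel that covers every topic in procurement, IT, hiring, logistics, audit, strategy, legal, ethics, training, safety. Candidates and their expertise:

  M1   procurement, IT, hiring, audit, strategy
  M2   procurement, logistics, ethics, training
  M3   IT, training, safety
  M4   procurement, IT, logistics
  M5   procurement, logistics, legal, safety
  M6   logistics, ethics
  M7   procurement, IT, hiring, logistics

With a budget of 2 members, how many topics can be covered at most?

Choosing M1, M2 covers {procurement, IT, hiring, logistics, audit, strategy, ethics, training} — 8 topics.
No choice of 2 members does better; here legal, safety are left uncovered.

8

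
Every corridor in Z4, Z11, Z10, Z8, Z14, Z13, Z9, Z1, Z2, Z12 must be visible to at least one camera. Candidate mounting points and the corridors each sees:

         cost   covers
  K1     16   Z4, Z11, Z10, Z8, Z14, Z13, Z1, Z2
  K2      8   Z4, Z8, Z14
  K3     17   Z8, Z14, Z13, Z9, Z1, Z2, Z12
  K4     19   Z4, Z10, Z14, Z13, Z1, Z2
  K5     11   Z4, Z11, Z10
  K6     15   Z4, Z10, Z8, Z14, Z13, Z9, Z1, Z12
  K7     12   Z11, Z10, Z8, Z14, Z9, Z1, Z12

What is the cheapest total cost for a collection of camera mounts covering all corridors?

K1, K7 cover every corridor at cost 16 + 12 = 28.
Any cover uses at least 2 camera mounts; among all covering selections none totals below 28.

28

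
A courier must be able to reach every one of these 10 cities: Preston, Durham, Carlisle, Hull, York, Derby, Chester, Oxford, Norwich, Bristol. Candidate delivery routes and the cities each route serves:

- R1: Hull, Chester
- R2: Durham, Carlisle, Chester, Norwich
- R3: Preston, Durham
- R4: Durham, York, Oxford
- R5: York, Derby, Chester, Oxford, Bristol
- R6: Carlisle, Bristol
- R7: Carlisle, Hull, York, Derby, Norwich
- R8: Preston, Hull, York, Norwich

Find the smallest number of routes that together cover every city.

R2, R5, R8 together cover {Preston, Durham, Carlisle, Hull, York, Derby, Chester, Oxford, Norwich, Bristol} — every city.
No 2 of the 8 routes cover everything (all 28 pairs fall short), so 3 is minimum.

3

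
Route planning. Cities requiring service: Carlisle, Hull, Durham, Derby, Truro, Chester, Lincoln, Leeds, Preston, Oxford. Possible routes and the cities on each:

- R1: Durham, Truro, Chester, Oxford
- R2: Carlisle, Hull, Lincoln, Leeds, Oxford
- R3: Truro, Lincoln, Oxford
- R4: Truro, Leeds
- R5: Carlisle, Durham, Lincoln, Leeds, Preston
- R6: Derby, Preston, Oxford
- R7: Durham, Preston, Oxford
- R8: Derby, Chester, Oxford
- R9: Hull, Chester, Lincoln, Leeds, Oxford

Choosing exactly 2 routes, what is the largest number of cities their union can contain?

Choosing R1, R2 covers {Carlisle, Hull, Durham, Truro, Chester, Lincoln, Leeds, Oxford} — 8 cities.
No choice of 2 routes does better; here Derby, Preston are left uncovered.

8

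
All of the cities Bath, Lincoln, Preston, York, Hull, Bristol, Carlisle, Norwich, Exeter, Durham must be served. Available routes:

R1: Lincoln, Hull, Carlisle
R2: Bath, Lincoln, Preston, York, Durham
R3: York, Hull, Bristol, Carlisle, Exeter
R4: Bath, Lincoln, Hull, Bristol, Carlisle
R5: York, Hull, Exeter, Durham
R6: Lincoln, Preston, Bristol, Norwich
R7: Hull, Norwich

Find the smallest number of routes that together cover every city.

3

R2, R3, R6 together cover {Bath, Lincoln, Preston, York, Hull, Bristol, Carlisle, Norwich, Exeter, Durham} — every city.
No 2 of the 7 routes cover everything (all 21 pairs fall short), so 3 is minimum.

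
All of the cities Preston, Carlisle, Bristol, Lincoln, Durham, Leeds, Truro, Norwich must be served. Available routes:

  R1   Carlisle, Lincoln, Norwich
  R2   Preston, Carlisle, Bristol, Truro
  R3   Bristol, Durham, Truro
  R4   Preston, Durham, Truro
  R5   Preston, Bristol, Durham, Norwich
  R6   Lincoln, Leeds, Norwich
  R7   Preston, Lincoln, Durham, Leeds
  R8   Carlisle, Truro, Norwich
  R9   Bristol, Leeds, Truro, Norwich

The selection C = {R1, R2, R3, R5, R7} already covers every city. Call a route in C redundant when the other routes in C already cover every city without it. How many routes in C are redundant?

4

Drop R1: the rest still cover every city — redundant.
Drop R2: the rest still cover every city — redundant.
Drop R3: the rest still cover every city — redundant.
Drop R5: the rest still cover every city — redundant.
Drop R7: Leeds uncovered — not redundant.
4 redundant: R1, R2, R3, R5.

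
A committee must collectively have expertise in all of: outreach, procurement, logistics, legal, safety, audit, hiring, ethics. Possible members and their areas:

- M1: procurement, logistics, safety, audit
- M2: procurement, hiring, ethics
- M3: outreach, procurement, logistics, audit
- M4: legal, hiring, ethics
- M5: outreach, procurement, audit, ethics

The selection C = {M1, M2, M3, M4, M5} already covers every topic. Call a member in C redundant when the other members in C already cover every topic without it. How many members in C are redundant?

Drop M1: safety uncovered — not redundant.
Drop M2: the rest still cover every topic — redundant.
Drop M3: the rest still cover every topic — redundant.
Drop M4: legal uncovered — not redundant.
Drop M5: the rest still cover every topic — redundant.
3 redundant: M2, M3, M5.

3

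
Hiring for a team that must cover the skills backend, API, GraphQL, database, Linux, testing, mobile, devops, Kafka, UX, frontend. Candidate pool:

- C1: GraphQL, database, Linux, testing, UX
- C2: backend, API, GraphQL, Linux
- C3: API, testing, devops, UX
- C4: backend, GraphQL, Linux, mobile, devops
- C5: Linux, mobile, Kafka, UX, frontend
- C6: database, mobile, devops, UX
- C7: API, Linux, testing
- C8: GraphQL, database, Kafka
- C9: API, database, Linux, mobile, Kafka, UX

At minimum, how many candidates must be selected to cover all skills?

4

C1, C2, C3, C5 together cover {backend, API, GraphQL, database, Linux, testing, mobile, devops, Kafka, UX, frontend} — every skill.
No 3 of the 9 candidates cover everything (all 84 triples fall short), so 4 is minimum.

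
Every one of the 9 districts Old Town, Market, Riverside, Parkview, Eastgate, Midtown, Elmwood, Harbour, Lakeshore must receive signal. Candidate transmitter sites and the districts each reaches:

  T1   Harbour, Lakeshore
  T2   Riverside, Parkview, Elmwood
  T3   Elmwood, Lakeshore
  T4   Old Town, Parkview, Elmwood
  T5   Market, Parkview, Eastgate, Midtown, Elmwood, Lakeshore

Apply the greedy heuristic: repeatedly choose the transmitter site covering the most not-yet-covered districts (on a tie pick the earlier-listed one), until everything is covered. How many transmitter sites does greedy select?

4

Pick 1: T5 covers 6 new districts (Market, Parkview, Eastgate, Midtown, Elmwood, Lakeshore).
Pick 2: T1 covers 1 new districts (Harbour).
Pick 3: T2 covers 1 new districts (Riverside).
Pick 4: T4 covers 1 new districts (Old Town).
Greedy uses 4 transmitter sites.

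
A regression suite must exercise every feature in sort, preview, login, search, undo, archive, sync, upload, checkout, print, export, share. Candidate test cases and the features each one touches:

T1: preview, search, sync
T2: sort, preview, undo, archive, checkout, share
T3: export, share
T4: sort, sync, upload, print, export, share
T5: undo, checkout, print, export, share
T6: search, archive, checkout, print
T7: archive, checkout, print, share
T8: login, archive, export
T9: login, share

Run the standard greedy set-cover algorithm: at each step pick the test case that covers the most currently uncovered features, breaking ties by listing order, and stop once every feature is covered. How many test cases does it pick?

Pick 1: T2 covers 6 new features (sort, preview, undo, archive, checkout, share).
Pick 2: T4 covers 4 new features (sync, upload, print, export).
Pick 3: T1 covers 1 new features (search).
Pick 4: T8 covers 1 new features (login).
Greedy uses 4 test cases.

4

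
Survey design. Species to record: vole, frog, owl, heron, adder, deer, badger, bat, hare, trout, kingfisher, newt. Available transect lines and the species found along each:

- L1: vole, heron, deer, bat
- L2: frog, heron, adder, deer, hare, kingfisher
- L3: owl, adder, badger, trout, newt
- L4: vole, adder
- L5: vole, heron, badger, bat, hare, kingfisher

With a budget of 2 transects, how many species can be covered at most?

10

Choosing L2, L3 covers {frog, owl, heron, adder, deer, badger, hare, trout, kingfisher, newt} — 10 species.
No choice of 2 transects does better; here vole, bat are left uncovered.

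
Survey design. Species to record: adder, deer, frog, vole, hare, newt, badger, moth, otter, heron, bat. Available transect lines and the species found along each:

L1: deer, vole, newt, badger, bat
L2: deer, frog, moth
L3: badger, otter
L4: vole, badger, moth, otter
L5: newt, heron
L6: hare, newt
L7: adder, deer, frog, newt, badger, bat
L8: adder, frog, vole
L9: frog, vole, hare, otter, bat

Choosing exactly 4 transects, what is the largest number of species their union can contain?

11

Choosing L2, L5, L7, L9 covers {adder, deer, frog, vole, hare, newt, badger, moth, otter, heron, bat} — 11 species.
That is all 11 species.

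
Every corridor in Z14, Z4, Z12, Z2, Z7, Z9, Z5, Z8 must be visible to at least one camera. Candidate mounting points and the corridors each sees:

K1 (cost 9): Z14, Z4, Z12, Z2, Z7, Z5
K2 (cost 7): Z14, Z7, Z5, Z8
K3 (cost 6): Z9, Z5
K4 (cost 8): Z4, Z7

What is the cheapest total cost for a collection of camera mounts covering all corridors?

K1, K2, K3 cover every corridor at cost 9 + 7 + 6 = 22.
Any cover uses at least 3 camera mounts; among all covering selections none totals below 22.

22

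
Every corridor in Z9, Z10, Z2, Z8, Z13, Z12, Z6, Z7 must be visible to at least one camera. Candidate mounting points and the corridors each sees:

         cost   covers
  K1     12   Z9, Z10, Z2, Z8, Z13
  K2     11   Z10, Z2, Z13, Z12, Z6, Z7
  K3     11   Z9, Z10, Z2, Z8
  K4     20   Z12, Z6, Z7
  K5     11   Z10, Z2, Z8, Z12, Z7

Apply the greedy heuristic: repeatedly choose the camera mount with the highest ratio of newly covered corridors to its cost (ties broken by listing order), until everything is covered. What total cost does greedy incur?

22

Pick 1: K2 adds 6 new (Z10, Z2, Z13, Z12, Z6, Z7) at cost 11 (ratio 6/11).
Pick 2: K3 adds 2 new (Z9, Z8) at cost 11 (ratio 2/11).
Greedy total cost: 11 + 11 = 22.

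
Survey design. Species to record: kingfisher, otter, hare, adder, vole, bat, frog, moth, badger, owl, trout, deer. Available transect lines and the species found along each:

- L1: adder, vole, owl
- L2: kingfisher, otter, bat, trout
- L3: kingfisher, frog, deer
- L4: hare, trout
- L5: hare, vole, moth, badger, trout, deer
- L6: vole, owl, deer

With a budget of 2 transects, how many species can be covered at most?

9

Choosing L2, L5 covers {kingfisher, otter, hare, vole, bat, moth, badger, trout, deer} — 9 species.
No choice of 2 transects does better; here adder, frog, owl are left uncovered.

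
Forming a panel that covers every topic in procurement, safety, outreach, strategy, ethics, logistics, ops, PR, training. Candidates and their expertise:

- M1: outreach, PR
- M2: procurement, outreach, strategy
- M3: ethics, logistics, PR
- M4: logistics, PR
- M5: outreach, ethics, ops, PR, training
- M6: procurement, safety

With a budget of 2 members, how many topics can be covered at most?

Choosing M2, M5 covers {procurement, outreach, strategy, ethics, ops, PR, training} — 7 topics.
No choice of 2 members does better; here safety, logistics are left uncovered.

7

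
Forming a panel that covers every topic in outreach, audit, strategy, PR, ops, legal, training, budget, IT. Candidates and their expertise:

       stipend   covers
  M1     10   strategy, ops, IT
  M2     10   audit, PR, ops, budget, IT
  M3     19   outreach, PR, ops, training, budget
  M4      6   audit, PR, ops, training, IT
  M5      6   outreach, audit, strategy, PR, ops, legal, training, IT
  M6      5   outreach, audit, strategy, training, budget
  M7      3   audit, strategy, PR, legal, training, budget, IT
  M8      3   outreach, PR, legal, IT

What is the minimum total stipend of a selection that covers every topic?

M5, M7 cover every topic at stipend 6 + 3 = 9.
Any cover uses at least 2 members; among all covering selections none totals below 9.

9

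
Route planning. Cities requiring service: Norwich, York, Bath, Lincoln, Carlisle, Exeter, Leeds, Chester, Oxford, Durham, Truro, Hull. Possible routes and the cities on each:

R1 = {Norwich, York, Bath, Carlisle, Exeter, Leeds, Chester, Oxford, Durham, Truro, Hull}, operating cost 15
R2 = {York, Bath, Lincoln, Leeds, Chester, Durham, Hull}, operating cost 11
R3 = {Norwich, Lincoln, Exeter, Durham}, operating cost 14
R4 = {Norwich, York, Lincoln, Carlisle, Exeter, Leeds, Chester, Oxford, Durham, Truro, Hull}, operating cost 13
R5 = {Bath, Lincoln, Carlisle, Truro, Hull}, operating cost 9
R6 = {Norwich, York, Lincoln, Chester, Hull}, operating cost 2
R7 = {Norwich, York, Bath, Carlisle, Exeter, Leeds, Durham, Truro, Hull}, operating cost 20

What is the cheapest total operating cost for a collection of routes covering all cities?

R1, R6 cover every city at operating cost 15 + 2 = 17.
Any cover uses at least 2 routes; among all covering selections none totals below 17.

17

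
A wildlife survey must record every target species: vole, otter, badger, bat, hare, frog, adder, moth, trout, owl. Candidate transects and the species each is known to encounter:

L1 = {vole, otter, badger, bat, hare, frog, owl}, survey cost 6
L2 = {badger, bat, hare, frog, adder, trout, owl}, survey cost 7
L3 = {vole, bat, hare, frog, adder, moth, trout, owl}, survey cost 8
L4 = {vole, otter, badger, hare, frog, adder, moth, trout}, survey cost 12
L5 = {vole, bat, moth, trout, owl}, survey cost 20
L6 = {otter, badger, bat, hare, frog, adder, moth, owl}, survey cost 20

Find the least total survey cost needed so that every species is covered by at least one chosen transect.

14

L1, L3 cover every species at survey cost 6 + 8 = 14.
Any cover uses at least 2 transects; among all covering selections none totals below 14.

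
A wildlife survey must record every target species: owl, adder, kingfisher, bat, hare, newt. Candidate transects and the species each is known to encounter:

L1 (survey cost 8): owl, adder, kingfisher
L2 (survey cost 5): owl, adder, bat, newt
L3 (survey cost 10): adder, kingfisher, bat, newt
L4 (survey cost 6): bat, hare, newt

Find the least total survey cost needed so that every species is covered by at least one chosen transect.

14

L1, L4 cover every species at survey cost 8 + 6 = 14.
Any cover uses at least 2 transects; among all covering selections none totals below 14.
Greedy by coverage-per-survey cost would pick L2, L4, L1 for 19 — worse than the optimum 14.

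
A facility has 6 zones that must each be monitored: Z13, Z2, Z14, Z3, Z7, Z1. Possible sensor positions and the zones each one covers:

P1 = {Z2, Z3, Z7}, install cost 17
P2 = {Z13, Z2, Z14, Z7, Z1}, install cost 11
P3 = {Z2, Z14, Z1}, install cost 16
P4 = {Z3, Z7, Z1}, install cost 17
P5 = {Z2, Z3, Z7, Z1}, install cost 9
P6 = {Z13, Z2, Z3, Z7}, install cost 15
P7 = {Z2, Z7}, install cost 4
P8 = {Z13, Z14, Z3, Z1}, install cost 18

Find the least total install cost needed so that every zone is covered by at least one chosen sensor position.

P2, P5 cover every zone at install cost 11 + 9 = 20.
Any cover uses at least 2 sensor positions; among all covering selections none totals below 20.
Greedy by coverage-per-install cost would pick P7, P2, P5 for 24 — worse than the optimum 20.

20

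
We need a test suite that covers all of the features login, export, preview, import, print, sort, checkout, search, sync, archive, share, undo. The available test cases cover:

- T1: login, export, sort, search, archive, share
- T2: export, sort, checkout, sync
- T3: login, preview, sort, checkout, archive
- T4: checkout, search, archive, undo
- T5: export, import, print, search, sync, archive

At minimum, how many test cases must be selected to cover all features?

T1, T3, T4, T5 together cover {login, export, preview, import, print, sort, checkout, search, sync, archive, share, undo} — every feature.
No 3 of the 5 test cases cover everything (all 10 triples fall short), so 4 is minimum.

4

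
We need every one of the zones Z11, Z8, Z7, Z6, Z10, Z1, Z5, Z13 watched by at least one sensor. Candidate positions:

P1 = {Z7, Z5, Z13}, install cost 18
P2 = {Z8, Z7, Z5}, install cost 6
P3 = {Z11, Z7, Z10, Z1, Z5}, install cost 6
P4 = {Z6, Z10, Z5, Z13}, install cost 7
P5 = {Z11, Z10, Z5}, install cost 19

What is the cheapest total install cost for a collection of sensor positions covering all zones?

19

P2, P3, P4 cover every zone at install cost 6 + 6 + 7 = 19.
Any cover uses at least 3 sensor positions; among all covering selections none totals below 19.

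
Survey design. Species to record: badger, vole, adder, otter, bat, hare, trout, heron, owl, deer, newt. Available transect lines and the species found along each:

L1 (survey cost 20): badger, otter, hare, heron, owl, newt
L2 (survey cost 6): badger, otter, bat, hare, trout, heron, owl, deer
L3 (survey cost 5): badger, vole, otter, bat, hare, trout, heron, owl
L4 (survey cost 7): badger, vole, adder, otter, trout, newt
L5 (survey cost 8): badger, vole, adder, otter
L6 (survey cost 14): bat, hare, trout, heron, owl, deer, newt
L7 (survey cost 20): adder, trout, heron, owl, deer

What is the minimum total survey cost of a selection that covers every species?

13

L2, L4 cover every species at survey cost 6 + 7 = 13.
Any cover uses at least 2 transects; among all covering selections none totals below 13.
Greedy by coverage-per-survey cost would pick L3, L4, L2 for 18 — worse than the optimum 13.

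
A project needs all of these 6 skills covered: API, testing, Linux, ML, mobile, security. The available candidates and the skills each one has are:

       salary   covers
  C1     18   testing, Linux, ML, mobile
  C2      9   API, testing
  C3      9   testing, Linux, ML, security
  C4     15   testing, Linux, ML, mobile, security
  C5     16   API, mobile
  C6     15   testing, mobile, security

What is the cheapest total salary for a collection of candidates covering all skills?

C2, C4 cover every skill at salary 9 + 15 = 24.
Any cover uses at least 2 candidates; among all covering selections none totals below 24.

24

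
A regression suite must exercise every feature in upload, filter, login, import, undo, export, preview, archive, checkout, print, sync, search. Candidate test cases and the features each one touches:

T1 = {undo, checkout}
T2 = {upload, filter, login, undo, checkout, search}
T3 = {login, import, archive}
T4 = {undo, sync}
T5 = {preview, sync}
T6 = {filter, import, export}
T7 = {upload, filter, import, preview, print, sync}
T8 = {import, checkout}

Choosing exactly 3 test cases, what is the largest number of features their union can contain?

11

Choosing T2, T3, T7 covers {upload, filter, login, import, undo, preview, archive, checkout, print, sync, search} — 11 features.
No choice of 3 test cases does better; here export is left uncovered.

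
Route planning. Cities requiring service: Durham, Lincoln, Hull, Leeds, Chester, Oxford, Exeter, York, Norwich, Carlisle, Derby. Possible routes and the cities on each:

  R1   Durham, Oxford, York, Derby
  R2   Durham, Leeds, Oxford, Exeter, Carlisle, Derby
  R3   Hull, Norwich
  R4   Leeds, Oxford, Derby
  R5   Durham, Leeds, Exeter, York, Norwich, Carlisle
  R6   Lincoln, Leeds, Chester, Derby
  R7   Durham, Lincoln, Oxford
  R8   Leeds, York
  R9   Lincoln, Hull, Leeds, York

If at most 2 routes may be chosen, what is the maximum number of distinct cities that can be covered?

Choosing R2, R9 covers {Durham, Lincoln, Hull, Leeds, Oxford, Exeter, York, Carlisle, Derby} — 9 cities.
No choice of 2 routes does better; here Chester, Norwich are left uncovered.

9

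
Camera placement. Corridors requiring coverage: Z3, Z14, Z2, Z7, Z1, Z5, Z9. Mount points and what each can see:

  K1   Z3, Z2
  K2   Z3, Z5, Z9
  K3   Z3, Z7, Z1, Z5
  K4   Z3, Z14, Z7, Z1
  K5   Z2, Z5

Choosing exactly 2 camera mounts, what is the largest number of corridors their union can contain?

6

Choosing K2, K4 covers {Z3, Z14, Z7, Z1, Z5, Z9} — 6 corridors.
No choice of 2 camera mounts does better; here Z2 is left uncovered.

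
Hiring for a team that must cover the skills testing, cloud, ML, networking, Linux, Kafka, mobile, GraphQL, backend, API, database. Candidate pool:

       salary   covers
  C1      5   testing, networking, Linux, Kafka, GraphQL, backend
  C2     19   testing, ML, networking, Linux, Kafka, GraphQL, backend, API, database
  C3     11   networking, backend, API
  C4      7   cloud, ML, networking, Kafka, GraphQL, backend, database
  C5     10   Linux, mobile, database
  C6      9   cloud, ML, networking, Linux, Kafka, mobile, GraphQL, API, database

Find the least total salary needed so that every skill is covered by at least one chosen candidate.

C1, C6 cover every skill at salary 5 + 9 = 14.
Any cover uses at least 2 candidates; among all covering selections none totals below 14.

14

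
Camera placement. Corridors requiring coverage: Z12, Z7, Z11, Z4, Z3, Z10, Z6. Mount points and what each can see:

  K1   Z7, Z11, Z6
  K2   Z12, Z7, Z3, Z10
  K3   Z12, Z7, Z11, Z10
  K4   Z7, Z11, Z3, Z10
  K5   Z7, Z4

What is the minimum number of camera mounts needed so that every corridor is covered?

3

K1, K2, K5 together cover {Z12, Z7, Z11, Z4, Z3, Z10, Z6} — every corridor.
No 2 of the 5 camera mounts cover everything (all 10 pairs fall short), so 3 is minimum.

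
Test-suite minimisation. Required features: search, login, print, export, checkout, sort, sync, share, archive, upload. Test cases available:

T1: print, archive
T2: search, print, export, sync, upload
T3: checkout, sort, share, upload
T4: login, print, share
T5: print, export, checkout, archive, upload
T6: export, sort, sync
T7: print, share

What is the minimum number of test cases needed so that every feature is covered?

T1, T2, T3, T4 together cover {search, login, print, export, checkout, sort, sync, share, archive, upload} — every feature.
No 3 of the 7 test cases cover everything (all 35 triples fall short), so 4 is minimum.

4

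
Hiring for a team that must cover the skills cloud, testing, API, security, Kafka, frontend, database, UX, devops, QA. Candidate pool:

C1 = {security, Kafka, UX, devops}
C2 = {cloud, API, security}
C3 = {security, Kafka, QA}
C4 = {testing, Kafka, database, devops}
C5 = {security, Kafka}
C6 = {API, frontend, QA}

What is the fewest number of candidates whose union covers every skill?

C1, C2, C4, C6 together cover {cloud, testing, API, security, Kafka, frontend, database, UX, devops, QA} — every skill.
No 3 of the 6 candidates cover everything (all 20 triples fall short), so 4 is minimum.

4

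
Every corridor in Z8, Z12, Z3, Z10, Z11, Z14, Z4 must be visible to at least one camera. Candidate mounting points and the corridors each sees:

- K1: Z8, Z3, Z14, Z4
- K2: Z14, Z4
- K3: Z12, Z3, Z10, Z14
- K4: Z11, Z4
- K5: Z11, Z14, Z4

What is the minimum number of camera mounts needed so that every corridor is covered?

3

K1, K3, K4 together cover {Z8, Z12, Z3, Z10, Z11, Z14, Z4} — every corridor.
No 2 of the 5 camera mounts cover everything (all 10 pairs fall short), so 3 is minimum.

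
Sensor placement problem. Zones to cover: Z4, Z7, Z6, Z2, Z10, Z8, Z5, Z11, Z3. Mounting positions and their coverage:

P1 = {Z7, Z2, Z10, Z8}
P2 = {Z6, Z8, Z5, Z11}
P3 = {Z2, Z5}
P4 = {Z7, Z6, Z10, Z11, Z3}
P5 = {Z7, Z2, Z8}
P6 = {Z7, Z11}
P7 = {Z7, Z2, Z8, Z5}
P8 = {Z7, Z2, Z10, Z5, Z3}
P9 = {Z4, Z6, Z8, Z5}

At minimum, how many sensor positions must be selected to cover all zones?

3

P1, P4, P9 together cover {Z4, Z7, Z6, Z2, Z10, Z8, Z5, Z11, Z3} — every zone.
No 2 of the 9 sensor positions cover everything (all 36 pairs fall short), so 3 is minimum.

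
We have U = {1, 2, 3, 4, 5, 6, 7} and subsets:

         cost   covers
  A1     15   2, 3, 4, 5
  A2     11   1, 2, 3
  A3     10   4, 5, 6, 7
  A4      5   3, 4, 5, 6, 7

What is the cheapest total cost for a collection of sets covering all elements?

A2, A4 cover every element at cost 11 + 5 = 16.
Any cover uses at least 2 sets; among all covering selections none totals below 16.

16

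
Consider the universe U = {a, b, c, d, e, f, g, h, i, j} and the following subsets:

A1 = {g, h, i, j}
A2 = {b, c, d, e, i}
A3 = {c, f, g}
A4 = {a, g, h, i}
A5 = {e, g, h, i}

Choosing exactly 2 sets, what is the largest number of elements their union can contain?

Choosing A1, A2 covers {b, c, d, e, g, h, i, j} — 8 elements.
No choice of 2 sets does better; here a, f are left uncovered.

8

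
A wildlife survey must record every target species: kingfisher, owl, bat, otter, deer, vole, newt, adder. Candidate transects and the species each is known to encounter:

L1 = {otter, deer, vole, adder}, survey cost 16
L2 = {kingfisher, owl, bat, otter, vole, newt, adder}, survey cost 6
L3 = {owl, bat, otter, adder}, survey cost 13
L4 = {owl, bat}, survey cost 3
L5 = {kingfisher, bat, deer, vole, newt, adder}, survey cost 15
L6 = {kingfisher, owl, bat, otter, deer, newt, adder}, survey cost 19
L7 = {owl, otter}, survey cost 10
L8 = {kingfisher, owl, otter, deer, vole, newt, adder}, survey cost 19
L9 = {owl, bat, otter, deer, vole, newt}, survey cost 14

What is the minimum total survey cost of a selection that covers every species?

L2, L9 cover every species at survey cost 6 + 14 = 20.
Any cover uses at least 2 transects; among all covering selections none totals below 20.

20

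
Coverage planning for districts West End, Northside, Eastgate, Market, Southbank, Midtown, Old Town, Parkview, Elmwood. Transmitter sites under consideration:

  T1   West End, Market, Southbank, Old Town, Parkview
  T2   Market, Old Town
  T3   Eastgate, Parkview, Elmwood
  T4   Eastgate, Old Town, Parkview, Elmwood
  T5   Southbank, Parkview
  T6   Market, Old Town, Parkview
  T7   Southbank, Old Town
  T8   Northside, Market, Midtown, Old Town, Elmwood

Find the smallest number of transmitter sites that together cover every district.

3

T1, T3, T8 together cover {West End, Northside, Eastgate, Market, Southbank, Midtown, Old Town, Parkview, Elmwood} — every district.
No 2 of the 8 transmitter sites cover everything (all 28 pairs fall short), so 3 is minimum.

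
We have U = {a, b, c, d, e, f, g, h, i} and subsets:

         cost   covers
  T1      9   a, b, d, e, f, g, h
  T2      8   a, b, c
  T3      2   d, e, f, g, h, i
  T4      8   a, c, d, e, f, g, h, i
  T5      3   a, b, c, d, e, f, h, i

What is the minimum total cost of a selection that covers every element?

5

T3, T5 cover every element at cost 2 + 3 = 5.
Any cover uses at least 2 sets; among all covering selections none totals below 5.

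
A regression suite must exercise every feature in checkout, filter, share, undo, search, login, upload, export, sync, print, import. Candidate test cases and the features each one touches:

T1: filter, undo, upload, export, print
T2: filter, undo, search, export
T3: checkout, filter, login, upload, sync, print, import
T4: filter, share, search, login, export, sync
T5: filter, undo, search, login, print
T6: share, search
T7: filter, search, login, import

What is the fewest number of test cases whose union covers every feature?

3

T1, T3, T4 together cover {checkout, filter, share, undo, search, login, upload, export, sync, print, import} — every feature.
No 2 of the 7 test cases cover everything (all 21 pairs fall short), so 3 is minimum.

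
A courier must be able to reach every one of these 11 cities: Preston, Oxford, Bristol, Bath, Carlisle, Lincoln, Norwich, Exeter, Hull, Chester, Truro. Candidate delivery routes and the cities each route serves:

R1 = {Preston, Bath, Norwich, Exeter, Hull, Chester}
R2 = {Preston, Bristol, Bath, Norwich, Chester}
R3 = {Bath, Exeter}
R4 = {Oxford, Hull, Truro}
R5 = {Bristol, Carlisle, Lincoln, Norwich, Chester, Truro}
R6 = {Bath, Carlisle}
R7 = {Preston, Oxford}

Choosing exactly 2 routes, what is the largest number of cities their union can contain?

10

Choosing R1, R5 covers {Preston, Bristol, Bath, Carlisle, Lincoln, Norwich, Exeter, Hull, Chester, Truro} — 10 cities.
No choice of 2 routes does better; here Oxford is left uncovered.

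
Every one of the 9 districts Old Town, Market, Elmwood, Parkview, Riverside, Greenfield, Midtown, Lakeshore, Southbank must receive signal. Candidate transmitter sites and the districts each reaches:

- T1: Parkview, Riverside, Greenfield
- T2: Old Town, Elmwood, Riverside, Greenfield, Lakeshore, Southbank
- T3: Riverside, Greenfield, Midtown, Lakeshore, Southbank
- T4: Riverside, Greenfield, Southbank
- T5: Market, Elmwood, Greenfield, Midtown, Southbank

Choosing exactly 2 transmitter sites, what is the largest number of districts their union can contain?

Choosing T2, T5 covers {Old Town, Market, Elmwood, Riverside, Greenfield, Midtown, Lakeshore, Southbank} — 8 districts.
No choice of 2 transmitter sites does better; here Parkview is left uncovered.

8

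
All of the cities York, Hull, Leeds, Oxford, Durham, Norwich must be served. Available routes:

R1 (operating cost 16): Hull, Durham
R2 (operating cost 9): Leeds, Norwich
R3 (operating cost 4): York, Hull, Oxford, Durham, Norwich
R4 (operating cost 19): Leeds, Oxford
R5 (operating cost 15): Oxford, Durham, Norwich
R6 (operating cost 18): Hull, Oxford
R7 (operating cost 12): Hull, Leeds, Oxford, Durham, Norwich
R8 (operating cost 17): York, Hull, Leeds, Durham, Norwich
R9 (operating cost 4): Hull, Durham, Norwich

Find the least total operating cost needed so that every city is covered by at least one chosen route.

R2, R3 cover every city at operating cost 9 + 4 = 13.
Any cover uses at least 2 routes; among all covering selections none totals below 13.

13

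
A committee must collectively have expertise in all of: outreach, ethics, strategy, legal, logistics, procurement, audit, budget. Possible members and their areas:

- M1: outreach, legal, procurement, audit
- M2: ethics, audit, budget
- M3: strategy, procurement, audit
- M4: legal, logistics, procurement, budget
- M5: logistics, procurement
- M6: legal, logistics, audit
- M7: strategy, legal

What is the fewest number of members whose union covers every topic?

M1, M2, M3, M4 together cover {outreach, ethics, strategy, legal, logistics, procurement, audit, budget} — every topic.
No 3 of the 7 members cover everything (all 35 triples fall short), so 4 is minimum.

4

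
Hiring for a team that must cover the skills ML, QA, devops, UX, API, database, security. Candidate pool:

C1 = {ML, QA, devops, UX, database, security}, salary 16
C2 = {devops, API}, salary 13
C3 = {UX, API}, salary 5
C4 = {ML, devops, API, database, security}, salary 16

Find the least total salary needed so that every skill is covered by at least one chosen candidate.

21

C1, C3 cover every skill at salary 16 + 5 = 21.
Any cover uses at least 2 candidates; among all covering selections none totals below 21.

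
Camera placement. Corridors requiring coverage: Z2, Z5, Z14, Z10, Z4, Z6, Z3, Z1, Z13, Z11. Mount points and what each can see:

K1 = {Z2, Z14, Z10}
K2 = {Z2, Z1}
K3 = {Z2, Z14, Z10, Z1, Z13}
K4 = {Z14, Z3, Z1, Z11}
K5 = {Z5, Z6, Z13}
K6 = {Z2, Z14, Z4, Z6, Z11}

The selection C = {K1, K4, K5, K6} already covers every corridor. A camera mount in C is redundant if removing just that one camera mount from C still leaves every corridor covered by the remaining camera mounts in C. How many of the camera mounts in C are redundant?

0

Drop K1: Z10 uncovered — not redundant.
Drop K4: Z3, Z1 uncovered — not redundant.
Drop K5: Z5, Z13 uncovered — not redundant.
Drop K6: Z4 uncovered — not redundant.
None of the camera mounts in C is redundant.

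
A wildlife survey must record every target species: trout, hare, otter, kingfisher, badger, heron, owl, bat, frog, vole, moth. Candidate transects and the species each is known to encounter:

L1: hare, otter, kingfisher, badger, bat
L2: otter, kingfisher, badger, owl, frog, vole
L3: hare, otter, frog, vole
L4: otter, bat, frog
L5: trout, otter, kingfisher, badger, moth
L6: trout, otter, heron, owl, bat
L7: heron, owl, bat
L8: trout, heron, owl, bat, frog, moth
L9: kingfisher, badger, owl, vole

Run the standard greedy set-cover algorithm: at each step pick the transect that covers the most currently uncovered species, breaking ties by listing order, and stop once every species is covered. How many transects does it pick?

Pick 1: L2 covers 6 new species (otter, kingfisher, badger, owl, frog, vole).
Pick 2: L8 covers 4 new species (trout, heron, bat, moth).
Pick 3: L1 covers 1 new species (hare).
Greedy uses 3 transects.

3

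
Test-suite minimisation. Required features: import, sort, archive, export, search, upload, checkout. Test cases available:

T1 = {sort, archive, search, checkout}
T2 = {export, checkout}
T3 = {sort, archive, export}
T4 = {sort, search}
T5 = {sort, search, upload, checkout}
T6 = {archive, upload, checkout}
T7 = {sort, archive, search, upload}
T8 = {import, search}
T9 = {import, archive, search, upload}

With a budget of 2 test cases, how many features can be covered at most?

6

Choosing T1, T9 covers {import, sort, archive, search, upload, checkout} — 6 features.
No choice of 2 test cases does better; here export is left uncovered.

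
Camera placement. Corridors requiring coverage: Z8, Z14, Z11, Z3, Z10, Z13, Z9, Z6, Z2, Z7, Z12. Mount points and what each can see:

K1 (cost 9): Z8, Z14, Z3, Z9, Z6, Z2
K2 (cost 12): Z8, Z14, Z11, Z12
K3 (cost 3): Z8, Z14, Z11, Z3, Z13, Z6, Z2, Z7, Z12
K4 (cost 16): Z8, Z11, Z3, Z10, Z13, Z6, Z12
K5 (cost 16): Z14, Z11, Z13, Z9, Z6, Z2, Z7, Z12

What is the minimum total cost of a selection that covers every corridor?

K1, K3, K4 cover every corridor at cost 9 + 3 + 16 = 28.
Any cover uses at least 2 camera mounts; among all covering selections none totals below 28.

28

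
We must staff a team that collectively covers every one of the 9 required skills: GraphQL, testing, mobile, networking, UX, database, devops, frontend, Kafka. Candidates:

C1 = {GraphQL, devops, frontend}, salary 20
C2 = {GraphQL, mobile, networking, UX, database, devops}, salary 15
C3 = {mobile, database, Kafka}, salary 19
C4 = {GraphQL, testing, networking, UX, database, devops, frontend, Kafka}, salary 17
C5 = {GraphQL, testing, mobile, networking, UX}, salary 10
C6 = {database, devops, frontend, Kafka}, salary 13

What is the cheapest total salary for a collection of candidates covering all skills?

23

C5, C6 cover every skill at salary 10 + 13 = 23.
Any cover uses at least 2 candidates; among all covering selections none totals below 23.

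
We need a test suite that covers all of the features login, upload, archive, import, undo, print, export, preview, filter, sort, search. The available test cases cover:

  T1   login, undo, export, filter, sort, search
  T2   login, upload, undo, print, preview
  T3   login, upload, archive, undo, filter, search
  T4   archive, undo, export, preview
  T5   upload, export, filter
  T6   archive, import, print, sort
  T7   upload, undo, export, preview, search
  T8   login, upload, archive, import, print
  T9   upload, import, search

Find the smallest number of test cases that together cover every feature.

3

T1, T2, T6 together cover {login, upload, archive, import, undo, print, export, preview, filter, sort, search} — every feature.
No 2 of the 9 test cases cover everything (all 36 pairs fall short), so 3 is minimum.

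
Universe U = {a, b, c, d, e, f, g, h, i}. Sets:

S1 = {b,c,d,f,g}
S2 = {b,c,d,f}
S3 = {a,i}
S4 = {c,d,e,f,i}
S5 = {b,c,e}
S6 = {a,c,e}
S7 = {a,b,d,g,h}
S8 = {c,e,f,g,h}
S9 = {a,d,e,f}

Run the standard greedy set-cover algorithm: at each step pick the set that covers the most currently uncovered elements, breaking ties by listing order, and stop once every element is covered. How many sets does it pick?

Pick 1: S1 covers 5 new elements (b, c, d, f, g).
Pick 2: S3 covers 2 new elements (a, i).
Pick 3: S8 covers 2 new elements (e, h).
Greedy uses 3 sets. (The true minimum is 2.)

3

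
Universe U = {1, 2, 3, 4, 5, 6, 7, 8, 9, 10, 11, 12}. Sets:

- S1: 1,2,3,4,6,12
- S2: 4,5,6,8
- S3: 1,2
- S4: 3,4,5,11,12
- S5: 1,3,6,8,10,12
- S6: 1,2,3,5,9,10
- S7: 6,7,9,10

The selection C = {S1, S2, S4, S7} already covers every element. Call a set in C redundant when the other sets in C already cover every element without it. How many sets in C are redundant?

Drop S1: 1, 2 uncovered — not redundant.
Drop S2: 8 uncovered — not redundant.
Drop S4: 11 uncovered — not redundant.
Drop S7: 7, 9, 10 uncovered — not redundant.
None of the sets in C is redundant.

0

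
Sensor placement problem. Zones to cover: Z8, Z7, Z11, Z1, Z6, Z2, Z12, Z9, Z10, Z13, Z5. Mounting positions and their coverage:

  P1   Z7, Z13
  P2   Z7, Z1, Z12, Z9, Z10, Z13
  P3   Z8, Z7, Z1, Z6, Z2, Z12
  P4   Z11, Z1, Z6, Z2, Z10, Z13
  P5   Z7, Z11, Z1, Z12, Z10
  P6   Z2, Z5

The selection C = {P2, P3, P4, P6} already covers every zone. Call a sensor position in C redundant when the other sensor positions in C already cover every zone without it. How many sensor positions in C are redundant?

0

Drop P2: Z9 uncovered — not redundant.
Drop P3: Z8 uncovered — not redundant.
Drop P4: Z11 uncovered — not redundant.
Drop P6: Z5 uncovered — not redundant.
None of the sensor positions in C is redundant.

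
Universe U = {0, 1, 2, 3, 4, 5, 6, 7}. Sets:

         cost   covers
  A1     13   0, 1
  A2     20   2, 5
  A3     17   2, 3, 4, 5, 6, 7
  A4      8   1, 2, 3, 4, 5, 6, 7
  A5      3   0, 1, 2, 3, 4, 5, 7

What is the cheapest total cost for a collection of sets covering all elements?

A4, A5 cover every element at cost 8 + 3 = 11.
Any cover uses at least 2 sets; among all covering selections none totals below 11.

11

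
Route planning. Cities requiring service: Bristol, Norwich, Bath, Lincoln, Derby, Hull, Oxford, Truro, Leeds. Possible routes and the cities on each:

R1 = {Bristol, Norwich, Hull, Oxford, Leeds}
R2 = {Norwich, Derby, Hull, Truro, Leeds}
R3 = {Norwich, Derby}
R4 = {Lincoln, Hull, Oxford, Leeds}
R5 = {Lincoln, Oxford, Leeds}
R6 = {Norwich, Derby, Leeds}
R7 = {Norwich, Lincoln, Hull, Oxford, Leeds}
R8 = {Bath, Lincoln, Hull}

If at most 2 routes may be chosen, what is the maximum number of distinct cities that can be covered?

7

Choosing R1, R2 covers {Bristol, Norwich, Derby, Hull, Oxford, Truro, Leeds} — 7 cities.
No choice of 2 routes does better; here Bath, Lincoln are left uncovered.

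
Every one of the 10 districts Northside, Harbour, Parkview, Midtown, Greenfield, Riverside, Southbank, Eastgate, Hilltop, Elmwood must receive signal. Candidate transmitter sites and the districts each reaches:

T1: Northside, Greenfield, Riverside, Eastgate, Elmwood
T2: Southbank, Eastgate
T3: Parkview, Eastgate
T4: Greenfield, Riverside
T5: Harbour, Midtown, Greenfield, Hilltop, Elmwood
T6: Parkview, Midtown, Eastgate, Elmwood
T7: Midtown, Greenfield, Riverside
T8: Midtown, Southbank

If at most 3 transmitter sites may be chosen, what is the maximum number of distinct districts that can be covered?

Choosing T1, T2, T5 covers {Northside, Harbour, Midtown, Greenfield, Riverside, Southbank, Eastgate, Hilltop, Elmwood} — 9 districts.
No choice of 3 transmitter sites does better; here Parkview is left uncovered.

9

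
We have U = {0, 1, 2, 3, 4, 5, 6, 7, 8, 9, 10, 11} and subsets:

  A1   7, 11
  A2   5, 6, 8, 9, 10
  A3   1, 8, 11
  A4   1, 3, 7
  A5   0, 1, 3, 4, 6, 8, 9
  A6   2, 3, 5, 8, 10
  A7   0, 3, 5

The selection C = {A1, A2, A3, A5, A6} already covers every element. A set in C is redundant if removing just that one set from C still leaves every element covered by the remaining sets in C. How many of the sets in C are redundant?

2

Drop A1: 7 uncovered — not redundant.
Drop A2: the rest still cover every element — redundant.
Drop A3: the rest still cover every element — redundant.
Drop A5: 0, 4 uncovered — not redundant.
Drop A6: 2 uncovered — not redundant.
2 redundant: A2, A3.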